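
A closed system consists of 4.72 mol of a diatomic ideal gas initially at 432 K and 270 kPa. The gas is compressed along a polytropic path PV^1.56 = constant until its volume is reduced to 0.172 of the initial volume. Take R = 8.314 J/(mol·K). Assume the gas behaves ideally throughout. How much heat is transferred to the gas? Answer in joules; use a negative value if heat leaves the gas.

V₁ = nRT₁/P₁ = 4.72×8.314×432/270 = 62.8 L.
Polytropic n=1.56: T₂ = T₁(V₁/V₂)^(n−1) = 432×(5.81)^0.56 = 1160 K; P₂ = P₁(V₁/V₂)^n = 4210 kPa.
W = (P₁V₁−P₂V₂)/(n−1) = (270×62.8−4210×10.8)/0.56 = -50900 J.
ΔU = nCvΔT = 4.72×20.8×(1160−432) = 71200 J.
Q = ΔU + W = 20300 J.

20300 J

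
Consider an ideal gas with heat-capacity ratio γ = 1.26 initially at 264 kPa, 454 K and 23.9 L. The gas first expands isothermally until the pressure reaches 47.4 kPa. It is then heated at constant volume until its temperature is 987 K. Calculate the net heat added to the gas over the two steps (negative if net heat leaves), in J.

39300 J

n = P₁V₁/(RT₁) = 264×23.9/(8.314×454) = 1.67 mol.
Step 1 — Isothermal: T stays 454 K; PV = const ⇒ V₂ = 133 L, P₂ = 47.4 kPa.
ΔU = 0 (ideal gas, T constant).
W = nRT ln(V₂/V₁) = 1.67×8.314×454×ln(5.57) = 10800 J.
Q = ΔU + W = 10800 J.
State after step 1: P = 47.4 kPa, V = 133 L, T = 454 K.
Step 2 — Isochoric: V stays 133 L; P/T = const ⇒ T₂ = 987 K, P₂ = 103 kPa.
W = 0 (no volume change).
ΔU = nCvΔT = 1.67×32.0×(987−454) = 28500 J.
Q = ΔU = 28500 J.
Net over both steps: W = 10800 J, Q = 39300 J, ΔU = 28500 J.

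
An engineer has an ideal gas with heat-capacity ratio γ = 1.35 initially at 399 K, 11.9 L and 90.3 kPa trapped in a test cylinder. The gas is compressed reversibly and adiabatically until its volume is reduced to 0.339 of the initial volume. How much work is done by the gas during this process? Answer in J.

n = P₁V₁/(RT₁) = 90.3×11.9/(8.314×399) = 0.324 mol.
Adiabatic: TV^(γ−1) = const ⇒ T₂ = 399×(2.95)^0.350 = 583 K; PV^γ = const ⇒ P₂ = 389 kPa.
ΔU = nCvΔT = 0.324×23.8×(583−399) = 1410 J.
Q = 0 for an adiabatic process, so W = −ΔU = -1410 J.

-1410 J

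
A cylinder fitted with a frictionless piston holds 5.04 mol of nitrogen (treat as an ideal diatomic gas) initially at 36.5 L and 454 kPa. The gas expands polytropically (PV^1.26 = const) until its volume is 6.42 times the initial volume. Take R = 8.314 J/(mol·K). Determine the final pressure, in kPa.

T₁ = P₁V₁/(nR) = 454×36.5/(5.04×8.314) = 395 K.
Polytropic n=1.26: T₂ = T₁(V₁/V₂)^(n−1) = 395×(0.156)^0.26 = 244 K; P₂ = P₁(V₁/V₂)^n = 43.6 kPa.

43.6 kPa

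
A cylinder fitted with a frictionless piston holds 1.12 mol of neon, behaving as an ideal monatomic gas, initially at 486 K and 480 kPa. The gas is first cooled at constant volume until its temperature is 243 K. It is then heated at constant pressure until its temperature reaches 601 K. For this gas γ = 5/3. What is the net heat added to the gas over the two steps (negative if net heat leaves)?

4940 J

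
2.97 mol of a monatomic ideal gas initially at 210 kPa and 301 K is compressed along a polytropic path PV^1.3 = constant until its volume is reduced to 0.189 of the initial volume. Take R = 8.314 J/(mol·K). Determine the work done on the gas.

16100 J

V₁ = nRT₁/P₁ = 2.97×8.314×301/210 = 35.4 L.
Polytropic n=1.3: T₂ = T₁(V₁/V₂)^(n−1) = 301×(5.29)^0.30 = 496 K; P₂ = P₁(V₁/V₂)^n = 1830 kPa.
W = (P₁V₁−P₂V₂)/(n−1) = (210×35.4−1830×6.69)/0.30 = -16100 J.
Work done on the gas = −W_by = 16100 J.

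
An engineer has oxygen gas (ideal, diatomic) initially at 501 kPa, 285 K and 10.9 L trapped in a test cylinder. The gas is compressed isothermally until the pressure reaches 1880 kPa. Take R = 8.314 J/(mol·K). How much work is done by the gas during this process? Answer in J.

-7220 J

n = P₁V₁/(RT₁) = 501×10.9/(8.314×285) = 2.30 mol.
Isothermal: T stays 285 K; PV = const ⇒ V₂ = 2.90 L, P₂ = 1880 kPa.
W = nRT ln(V₂/V₁) = 2.30×8.314×285×ln(0.266) = -7220 J.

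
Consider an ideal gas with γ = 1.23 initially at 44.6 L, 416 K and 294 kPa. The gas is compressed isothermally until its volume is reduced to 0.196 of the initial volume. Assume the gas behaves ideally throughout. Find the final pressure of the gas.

Isothermal: T stays 416 K; PV = const ⇒ V₂ = 8.74 L, P₂ = 1500 kPa.

1500 kPa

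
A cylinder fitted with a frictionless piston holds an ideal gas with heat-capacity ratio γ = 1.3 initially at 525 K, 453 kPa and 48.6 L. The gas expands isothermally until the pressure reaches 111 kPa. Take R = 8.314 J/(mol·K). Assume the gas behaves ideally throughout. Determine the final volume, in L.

Isothermal: T stays 525 K; PV = const ⇒ V₂ = 198 L, P₂ = 111 kPa.

198 L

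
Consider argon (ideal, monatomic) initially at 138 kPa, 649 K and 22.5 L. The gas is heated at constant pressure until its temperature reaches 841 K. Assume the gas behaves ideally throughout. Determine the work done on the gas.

n = P₁V₁/(RT₁) = 138×22.5/(8.314×649) = 0.575 mol.
Isobaric: P stays 138 kPa; V/T = const ⇒ T₂ = 841 K, V₂ = 29.2 L.
W = PΔV = 138×(29.2−22.5) kPa·L = 919 J.
Work done on the gas = −W_by = -919 J.

-919 J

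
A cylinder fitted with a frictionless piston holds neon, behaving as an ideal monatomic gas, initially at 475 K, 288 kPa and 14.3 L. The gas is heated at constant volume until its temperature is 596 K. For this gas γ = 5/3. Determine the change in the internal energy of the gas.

1570 J

n = P₁V₁/(RT₁) = 288×14.3/(8.314×475) = 1.04 mol.
Isochoric: V stays 14.3 L; P/T = const ⇒ T₂ = 596 K, P₂ = 361 kPa.
For an ideal gas ΔU = nCvΔT with Cv = (3/2)R = 12.5 J/(mol·K).
ΔU = 1.04×12.5×(596−475) = 1570 J.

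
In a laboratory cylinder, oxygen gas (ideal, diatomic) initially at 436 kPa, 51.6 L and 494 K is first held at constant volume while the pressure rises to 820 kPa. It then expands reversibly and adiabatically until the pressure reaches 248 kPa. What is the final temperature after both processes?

n = P₁V₁/(RT₁) = 436×51.6/(8.314×494) = 5.48 mol.
Step 1 — Isochoric: V stays 51.6 L; P/T = const ⇒ T₂ = 929 K, P₂ = 820 kPa.
W = 0 (no volume change).
ΔU = nCvΔT = 5.48×20.8×(929−494) = 49500 J.
Q = ΔU = 49500 J.
State after step 1: P = 820 kPa, V = 51.6 L, T = 929 K.
Step 2 — Adiabatic: T₂/T₁ = (P₂/P₁)^((γ−1)/γ) ⇒ T₂ = 929×(0.302)^0.286 = 660 K; V₂ = 121 L.
ΔU = nCvΔT = 5.48×20.8×(660−929) = -30600 J.
Q = 0 for an adiabatic process, so W = −ΔU = 30600 J.
Net over both steps: W = 30600 J, Q = 49500 J, ΔU = 18900 J.

660 K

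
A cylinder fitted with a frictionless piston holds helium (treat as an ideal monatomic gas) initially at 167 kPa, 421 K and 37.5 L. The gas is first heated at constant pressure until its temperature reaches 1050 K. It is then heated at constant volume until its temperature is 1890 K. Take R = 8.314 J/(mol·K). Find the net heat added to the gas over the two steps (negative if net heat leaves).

n = P₁V₁/(RT₁) = 167×37.5/(8.314×421) = 1.79 mol.
Step 1 — Isobaric: P stays 167 kPa; V/T = const ⇒ T₂ = 1050 K, V₂ = 93.5 L.
W = PΔV = 167×(93.5−37.5) kPa·L = 9360 J.
ΔU = nCvΔT = 1.79×12.5×(1050−421) = 14000 J.
Q = ΔU + W = nCpΔT = 23400 J.
State after step 1: P = 167 kPa, V = 93.5 L, T = 1050 K.
Step 2 — Isochoric: V stays 93.5 L; P/T = const ⇒ T₂ = 1890 K, P₂ = 301 kPa.
W = 0 (no volume change).
ΔU = nCvΔT = 1.79×12.5×(1890−1050) = 18700 J.
Q = ΔU = 18700 J.
Net over both steps: W = 9360 J, Q = 42100 J, ΔU = 32800 J.

42100 J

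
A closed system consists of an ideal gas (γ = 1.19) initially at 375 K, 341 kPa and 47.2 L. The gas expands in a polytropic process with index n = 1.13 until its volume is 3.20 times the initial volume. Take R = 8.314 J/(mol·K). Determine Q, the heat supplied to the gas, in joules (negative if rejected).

n = P₁V₁/(RT₁) = 341×47.2/(8.314×375) = 5.16 mol.
Polytropic n=1.13: T₂ = T₁(V₁/V₂)^(n−1) = 375×(0.312)^0.13 = 322 K; P₂ = P₁(V₁/V₂)^n = 91.6 kPa.
W = (P₁V₁−P₂V₂)/(n−1) = (341×47.2−91.6×151)/0.13 = 17400 J.
ΔU = nCvΔT = 5.16×43.8×(322−375) = -11900 J.
Q = ΔU + W = 5490 J.

5490 J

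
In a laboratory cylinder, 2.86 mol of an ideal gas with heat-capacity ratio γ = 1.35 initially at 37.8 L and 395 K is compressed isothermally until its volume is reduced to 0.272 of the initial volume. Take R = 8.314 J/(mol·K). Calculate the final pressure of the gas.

P₁ = nRT₁/V₁ = 2.86×8.314×395/37.8 = 248 kPa.
Isothermal: T stays 395 K; PV = const ⇒ V₂ = 10.3 L, P₂ = 914 kPa.

914 kPa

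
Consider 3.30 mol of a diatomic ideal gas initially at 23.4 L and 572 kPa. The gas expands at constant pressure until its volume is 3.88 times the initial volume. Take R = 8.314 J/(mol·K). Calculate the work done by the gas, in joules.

38500 J

T₁ = P₁V₁/(nR) = 572×23.4/(3.30×8.314) = 488 K.
Isobaric: P stays 572 kPa; V/T = const ⇒ T₂ = 1890 K, V₂ = 90.8 L.
W = PΔV = 572×(90.8−23.4) kPa·L = 38500 J.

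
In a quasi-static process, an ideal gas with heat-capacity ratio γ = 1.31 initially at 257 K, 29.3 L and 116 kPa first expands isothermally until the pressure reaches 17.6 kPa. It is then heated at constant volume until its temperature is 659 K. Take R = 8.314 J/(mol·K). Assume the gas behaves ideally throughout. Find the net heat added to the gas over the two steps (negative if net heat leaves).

23600 J

n = P₁V₁/(RT₁) = 116×29.3/(8.314×257) = 1.59 mol.
Step 1 — Isothermal: T stays 257 K; PV = const ⇒ V₂ = 193 L, P₂ = 17.6 kPa.
ΔU = 0 (ideal gas, T constant).
W = nRT ln(V₂/V₁) = 1.59×8.314×257×ln(6.59) = 6410 J.
Q = ΔU + W = 6410 J.
State after step 1: P = 17.6 kPa, V = 193 L, T = 257 K.
Step 2 — Isochoric: V stays 193 L; P/T = const ⇒ T₂ = 659 K, P₂ = 45.1 kPa.
W = 0 (no volume change).
ΔU = nCvΔT = 1.59×26.8×(659−257) = 17100 J.
Q = ΔU = 17100 J.
Net over both steps: W = 6410 J, Q = 23600 J, ΔU = 17100 J.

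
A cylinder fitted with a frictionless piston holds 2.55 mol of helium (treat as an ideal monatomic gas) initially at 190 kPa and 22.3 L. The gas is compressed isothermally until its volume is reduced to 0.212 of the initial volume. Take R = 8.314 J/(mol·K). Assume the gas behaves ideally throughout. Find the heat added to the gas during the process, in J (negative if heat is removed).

T₁ = P₁V₁/(nR) = 190×22.3/(2.55×8.314) = 200 K.
Isothermal: T stays 200 K; PV = const ⇒ V₂ = 4.73 L, P₂ = 896 kPa.
ΔU = 0 (ideal gas, T constant).
W = nRT ln(V₂/V₁) = 2.55×8.314×200×ln(0.212) = -6570 J.
Q = ΔU + W = -6570 J.

-6570 J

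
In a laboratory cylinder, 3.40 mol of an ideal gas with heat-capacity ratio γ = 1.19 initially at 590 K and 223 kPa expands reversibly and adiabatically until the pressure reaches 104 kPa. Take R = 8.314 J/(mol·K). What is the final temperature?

522 K

V₁ = nRT₁/P₁ = 3.40×8.314×590/223 = 74.8 L.
Adiabatic: T₂/T₁ = (P₂/P₁)^((γ−1)/γ) ⇒ T₂ = 590×(0.466)^0.160 = 522 K; V₂ = 142 L.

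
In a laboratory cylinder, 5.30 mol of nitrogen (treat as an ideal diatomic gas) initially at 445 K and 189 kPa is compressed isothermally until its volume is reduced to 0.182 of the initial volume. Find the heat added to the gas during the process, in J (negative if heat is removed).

-33400 J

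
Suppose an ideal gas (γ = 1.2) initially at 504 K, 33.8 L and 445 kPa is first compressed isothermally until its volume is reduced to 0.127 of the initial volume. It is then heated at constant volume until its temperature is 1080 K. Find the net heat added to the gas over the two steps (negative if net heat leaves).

n = P₁V₁/(RT₁) = 445×33.8/(8.314×504) = 3.59 mol.
Step 1 — Isothermal: T stays 504 K; PV = const ⇒ V₂ = 4.29 L, P₂ = 3500 kPa.
ΔU = 0 (ideal gas, T constant).
W = nRT ln(V₂/V₁) = 3.59×8.314×504×ln(0.127) = -31000 J.
Q = ΔU + W = -31000 J.
State after step 1: P = 3500 kPa, V = 4.29 L, T = 504 K.
Step 2 — Isochoric: V stays 4.29 L; P/T = const ⇒ T₂ = 1080 K, P₂ = 7510 kPa.
W = 0 (no volume change).
ΔU = nCvΔT = 3.59×41.6×(1080−504) = 85900 J.
Q = ΔU = 85900 J.
Net over both steps: W = -31000 J, Q = 54900 J, ΔU = 85900 J.

54900 J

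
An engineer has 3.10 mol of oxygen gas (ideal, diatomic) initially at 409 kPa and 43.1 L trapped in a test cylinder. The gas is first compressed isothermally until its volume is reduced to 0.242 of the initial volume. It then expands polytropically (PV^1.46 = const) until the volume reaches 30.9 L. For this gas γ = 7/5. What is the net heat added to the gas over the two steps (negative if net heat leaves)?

-27300 J

T₁ = P₁V₁/(nR) = 409×43.1/(3.10×8.314) = 684 K.
Step 1 — Isothermal: T stays 684 K; PV = const ⇒ V₂ = 10.4 L, P₂ = 1690 kPa.
ΔU = 0 (ideal gas, T constant).
W = nRT ln(V₂/V₁) = 3.10×8.314×684×ln(0.242) = -25000 J.
Q = ΔU + W = -25000 J.
State after step 1: P = 1690 kPa, V = 10.4 L, T = 684 K.
Step 2 — Polytropic n=1.46: T₂ = T₁(V₁/V₂)^(n−1) = 684×(0.338)^0.46 = 415 K; P₂ = P₁(V₁/V₂)^n = 346 kPa.
W = (P₁V₁−P₂V₂)/(n−1) = (1690×10.4−346×30.9)/0.46 = 15100 J.
ΔU = nCvΔT = 3.10×20.8×(415−684) = -17300 J.
Q = ΔU + W = -2260 J.
Net over both steps: W = -9940 J, Q = -27300 J, ΔU = -17300 J.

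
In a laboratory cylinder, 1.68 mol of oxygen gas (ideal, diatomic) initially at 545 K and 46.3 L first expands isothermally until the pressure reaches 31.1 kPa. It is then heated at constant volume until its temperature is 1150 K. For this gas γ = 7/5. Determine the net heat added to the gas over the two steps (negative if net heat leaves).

P₁ = nRT₁/V₁ = 1.68×8.314×545/46.3 = 164 kPa.
Step 1 — Isothermal: T stays 545 K; PV = const ⇒ V₂ = 245 L, P₂ = 31.1 kPa.
ΔU = 0 (ideal gas, T constant).
W = nRT ln(V₂/V₁) = 1.68×8.314×545×ln(5.29) = 12700 J.
Q = ΔU + W = 12700 J.
State after step 1: P = 31.1 kPa, V = 245 L, T = 545 K.
Step 2 — Isochoric: V stays 245 L; P/T = const ⇒ T₂ = 1150 K, P₂ = 65.6 kPa.
W = 0 (no volume change).
ΔU = nCvΔT = 1.68×20.8×(1150−545) = 21100 J.
Q = ΔU = 21100 J.
Net over both steps: W = 12700 J, Q = 33800 J, ΔU = 21100 J.

33800 J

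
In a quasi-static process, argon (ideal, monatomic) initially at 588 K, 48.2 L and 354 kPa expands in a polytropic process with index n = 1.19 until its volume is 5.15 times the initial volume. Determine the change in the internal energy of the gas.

-6850 J

n = P₁V₁/(RT₁) = 354×48.2/(8.314×588) = 3.49 mol.
Polytropic n=1.19: T₂ = T₁(V₁/V₂)^(n−1) = 588×(0.194)^0.19 = 431 K; P₂ = P₁(V₁/V₂)^n = 50.3 kPa.
For an ideal gas ΔU = nCvΔT with Cv = (3/2)R = 12.5 J/(mol·K).
ΔU = 3.49×12.5×(431−588) = -6850 J.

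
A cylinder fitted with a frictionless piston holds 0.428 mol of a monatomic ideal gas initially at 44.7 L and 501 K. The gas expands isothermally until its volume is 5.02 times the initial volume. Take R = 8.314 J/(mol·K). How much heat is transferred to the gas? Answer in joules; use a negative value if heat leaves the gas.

P₁ = nRT₁/V₁ = 0.428×8.314×501/44.7 = 39.9 kPa.
Isothermal: T stays 501 K; PV = const ⇒ V₂ = 224 L, P₂ = 7.94 kPa.
ΔU = 0 (ideal gas, T constant).
W = nRT ln(V₂/V₁) = 0.428×8.314×501×ln(5.02) = 2880 J.
Q = ΔU + W = 2880 J.

2880 J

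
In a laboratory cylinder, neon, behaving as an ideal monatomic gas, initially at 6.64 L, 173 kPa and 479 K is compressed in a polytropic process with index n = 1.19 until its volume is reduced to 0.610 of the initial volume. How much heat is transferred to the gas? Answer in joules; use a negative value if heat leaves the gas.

-426 J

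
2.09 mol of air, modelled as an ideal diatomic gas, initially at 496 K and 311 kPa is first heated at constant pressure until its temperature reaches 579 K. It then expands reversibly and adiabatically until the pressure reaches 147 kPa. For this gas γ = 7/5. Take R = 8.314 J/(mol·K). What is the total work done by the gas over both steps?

6290 J

V₁ = nRT₁/P₁ = 2.09×8.314×496/311 = 27.7 L.
Step 1 — Isobaric: P stays 311 kPa; V/T = const ⇒ T₂ = 579 K, V₂ = 32.4 L.
W = PΔV = 311×(32.4−27.7) kPa·L = 1440 J.
ΔU = nCvΔT = 2.09×20.8×(579−496) = 3610 J.
Q = ΔU + W = nCpΔT = 5050 J.
State after step 1: P = 311 kPa, V = 32.4 L, T = 579 K.
Step 2 — Adiabatic: T₂/T₁ = (P₂/P₁)^((γ−1)/γ) ⇒ T₂ = 579×(0.473)^0.286 = 467 K; V₂ = 55.3 L.
ΔU = nCvΔT = 2.09×20.8×(467−579) = -4850 J.
Q = 0 for an adiabatic process, so W = −ΔU = 4850 J.
Net over both steps: W = 6290 J, Q = 5050 J, ΔU = -1240 J.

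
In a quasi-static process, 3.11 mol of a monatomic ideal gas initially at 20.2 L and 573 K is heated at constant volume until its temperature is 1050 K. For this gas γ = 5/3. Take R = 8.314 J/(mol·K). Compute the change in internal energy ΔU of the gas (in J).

P₁ = nRT₁/V₁ = 3.11×8.314×573/20.2 = 733 kPa.
Isochoric: V stays 20.2 L; P/T = const ⇒ T₂ = 1050 K, P₂ = 1340 kPa.
For an ideal gas ΔU = nCvΔT with Cv = (3/2)R = 12.5 J/(mol·K).
ΔU = 3.11×12.5×(1050−573) = 18500 J.

18500 J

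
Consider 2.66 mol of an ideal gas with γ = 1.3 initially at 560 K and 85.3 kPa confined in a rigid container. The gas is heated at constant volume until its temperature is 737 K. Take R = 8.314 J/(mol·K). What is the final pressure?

112 kPa

V₁ = nRT₁/P₁ = 2.66×8.314×560/85.3 = 145 L.
Isochoric: V stays 145 L; P/T = const ⇒ T₂ = 737 K, P₂ = 112 kPa.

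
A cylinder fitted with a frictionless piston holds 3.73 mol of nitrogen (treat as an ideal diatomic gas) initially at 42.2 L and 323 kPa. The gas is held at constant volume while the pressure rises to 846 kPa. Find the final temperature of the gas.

T₁ = P₁V₁/(nR) = 323×42.2/(3.73×8.314) = 440 K.
Isochoric: V stays 42.2 L; P/T = const ⇒ T₂ = 1150 K, P₂ = 846 kPa.

1150 K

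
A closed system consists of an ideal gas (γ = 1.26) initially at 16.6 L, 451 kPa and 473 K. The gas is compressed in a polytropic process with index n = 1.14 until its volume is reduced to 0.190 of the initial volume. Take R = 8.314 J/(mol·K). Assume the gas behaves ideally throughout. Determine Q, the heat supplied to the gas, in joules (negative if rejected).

-6460 J

n = P₁V₁/(RT₁) = 451×16.6/(8.314×473) = 1.90 mol.
Polytropic n=1.14: T₂ = T₁(V₁/V₂)^(n−1) = 473×(5.26)^0.14 = 597 K; P₂ = P₁(V₁/V₂)^n = 3000 kPa.
W = (P₁V₁−P₂V₂)/(n−1) = (451×16.6−3000×3.15)/0.14 = -14000 J.
ΔU = nCvΔT = 1.90×32.0×(597−473) = 7540 J.
Q = ΔU + W = -6460 J.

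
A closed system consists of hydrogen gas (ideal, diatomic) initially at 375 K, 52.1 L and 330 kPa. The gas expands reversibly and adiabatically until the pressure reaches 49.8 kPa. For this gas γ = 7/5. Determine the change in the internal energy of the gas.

n = P₁V₁/(RT₁) = 330×52.1/(8.314×375) = 5.51 mol.
Adiabatic: T₂/T₁ = (P₂/P₁)^((γ−1)/γ) ⇒ T₂ = 375×(0.151)^0.286 = 218 K; V₂ = 201 L.
For an ideal gas ΔU = nCvΔT with Cv = (5/2)R = 20.8 J/(mol·K).
ΔU = 5.51×20.8×(218−375) = -17900 J.

-17900 J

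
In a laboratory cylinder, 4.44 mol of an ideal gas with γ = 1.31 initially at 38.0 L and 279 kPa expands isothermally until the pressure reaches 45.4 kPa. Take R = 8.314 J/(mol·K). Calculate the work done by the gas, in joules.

T₁ = P₁V₁/(nR) = 279×38.0/(4.44×8.314) = 287 K.
Isothermal: T stays 287 K; PV = const ⇒ V₂ = 234 L, P₂ = 45.4 kPa.
W = nRT ln(V₂/V₁) = 4.44×8.314×287×ln(6.15) = 19300 J.

19300 J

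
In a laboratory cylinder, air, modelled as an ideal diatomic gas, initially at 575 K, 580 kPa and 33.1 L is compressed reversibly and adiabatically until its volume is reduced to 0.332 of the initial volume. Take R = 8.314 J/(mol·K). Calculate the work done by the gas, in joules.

n = P₁V₁/(RT₁) = 580×33.1/(8.314×575) = 4.02 mol.
Adiabatic: TV^(γ−1) = const ⇒ T₂ = 575×(3.01)^0.400 = 894 K; PV^γ = const ⇒ P₂ = 2720 kPa.
ΔU = nCvΔT = 4.02×20.8×(894−575) = 26600 J.
Q = 0 for an adiabatic process, so W = −ΔU = -26600 J.

-26600 J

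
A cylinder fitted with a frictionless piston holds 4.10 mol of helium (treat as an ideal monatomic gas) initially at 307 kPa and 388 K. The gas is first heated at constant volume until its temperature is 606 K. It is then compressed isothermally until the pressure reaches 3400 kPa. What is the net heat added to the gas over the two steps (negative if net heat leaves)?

V₁ = nRT₁/P₁ = 4.10×8.314×388/307 = 43.1 L.
Step 1 — Isochoric: V stays 43.1 L; P/T = const ⇒ T₂ = 606 K, P₂ = 479 kPa.
W = 0 (no volume change).
ΔU = nCvΔT = 4.10×12.5×(606−388) = 11100 J.
Q = ΔU = 11100 J.
State after step 1: P = 479 kPa, V = 43.1 L, T = 606 K.
Step 2 — Isothermal: T stays 606 K; PV = const ⇒ V₂ = 6.08 L, P₂ = 3400 kPa.
ΔU = 0 (ideal gas, T constant).
W = nRT ln(V₂/V₁) = 4.10×8.314×606×ln(0.141) = -40500 J.
Q = ΔU + W = -40500 J.
Net over both steps: W = -40500 J, Q = -29300 J, ΔU = 11100 J.

-29300 J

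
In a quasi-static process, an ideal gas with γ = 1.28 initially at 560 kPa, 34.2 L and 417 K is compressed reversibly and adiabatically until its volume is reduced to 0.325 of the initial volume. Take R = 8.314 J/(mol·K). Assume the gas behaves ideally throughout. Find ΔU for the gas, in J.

25300 J

n = P₁V₁/(RT₁) = 560×34.2/(8.314×417) = 5.52 mol.
Adiabatic: TV^(γ−1) = const ⇒ T₂ = 417×(3.08)^0.280 = 571 K; PV^γ = const ⇒ P₂ = 2360 kPa.
For an ideal gas ΔU = nCvΔT with Cv = R/(γ−1) = 29.7 J/(mol·K).
ΔU = 5.52×29.7×(571−417) = 25300 J.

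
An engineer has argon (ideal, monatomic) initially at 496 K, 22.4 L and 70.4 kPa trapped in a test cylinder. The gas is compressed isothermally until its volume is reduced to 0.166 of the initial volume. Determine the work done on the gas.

n = P₁V₁/(RT₁) = 70.4×22.4/(8.314×496) = 0.382 mol.
Isothermal: T stays 496 K; PV = const ⇒ V₂ = 3.72 L, P₂ = 424 kPa.
W = nRT ln(V₂/V₁) = 0.382×8.314×496×ln(0.166) = -2830 J.
Work done on the gas = −W_by = 2830 J.

2830 J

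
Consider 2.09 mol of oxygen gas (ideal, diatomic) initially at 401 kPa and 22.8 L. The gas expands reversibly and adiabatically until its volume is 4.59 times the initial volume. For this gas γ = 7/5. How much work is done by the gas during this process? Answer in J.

10400 J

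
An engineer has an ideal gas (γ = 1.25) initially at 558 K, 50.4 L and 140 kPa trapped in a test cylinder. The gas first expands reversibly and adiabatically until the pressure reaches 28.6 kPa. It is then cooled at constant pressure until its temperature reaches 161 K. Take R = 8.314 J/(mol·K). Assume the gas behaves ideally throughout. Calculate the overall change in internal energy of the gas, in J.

n = P₁V₁/(RT₁) = 140×50.4/(8.314×558) = 1.52 mol.
Step 1 — Adiabatic: T₂/T₁ = (P₂/P₁)^((γ−1)/γ) ⇒ T₂ = 558×(0.204)^0.200 = 406 K; V₂ = 180 L.
ΔU = nCvΔT = 1.52×33.3×(406−558) = -7680 J.
Q = 0 for an adiabatic process, so W = −ΔU = 7680 J.
State after step 1: P = 28.6 kPa, V = 180 L, T = 406 K.
Step 2 — Isobaric: P stays 28.6 kPa; V/T = const ⇒ T₂ = 161 K, V₂ = 71.2 L.
W = PΔV = 28.6×(71.2−180) kPa·L = -3100 J.
ΔU = nCvΔT = 1.52×33.3×(161−406) = -12400 J.
Q = ΔU + W = nCpΔT = -15500 J.
Net over both steps: W = 4580 J, Q = -15500 J, ΔU = -20100 J.

-20100 J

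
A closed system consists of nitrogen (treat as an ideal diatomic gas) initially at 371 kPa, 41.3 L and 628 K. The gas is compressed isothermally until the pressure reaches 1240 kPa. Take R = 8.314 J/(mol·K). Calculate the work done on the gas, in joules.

n = P₁V₁/(RT₁) = 371×41.3/(8.314×628) = 2.93 mol.
Isothermal: T stays 628 K; PV = const ⇒ V₂ = 12.4 L, P₂ = 1240 kPa.
W = nRT ln(V₂/V₁) = 2.93×8.314×628×ln(0.299) = -18500 J.
Work done on the gas = −W_by = 18500 J.

18500 J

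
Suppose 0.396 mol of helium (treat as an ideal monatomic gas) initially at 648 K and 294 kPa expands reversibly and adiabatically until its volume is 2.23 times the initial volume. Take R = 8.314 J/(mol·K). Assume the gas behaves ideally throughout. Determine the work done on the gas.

-1330 J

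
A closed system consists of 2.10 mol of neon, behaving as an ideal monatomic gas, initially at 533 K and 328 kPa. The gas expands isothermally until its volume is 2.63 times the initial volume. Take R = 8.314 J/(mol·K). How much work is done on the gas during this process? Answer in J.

-9000 J

V₁ = nRT₁/P₁ = 2.10×8.314×533/328 = 28.4 L.
Isothermal: T stays 533 K; PV = const ⇒ V₂ = 74.6 L, P₂ = 125 kPa.
W = nRT ln(V₂/V₁) = 2.10×8.314×533×ln(2.63) = 9000 J.
Work done on the gas = −W_by = -9000 J.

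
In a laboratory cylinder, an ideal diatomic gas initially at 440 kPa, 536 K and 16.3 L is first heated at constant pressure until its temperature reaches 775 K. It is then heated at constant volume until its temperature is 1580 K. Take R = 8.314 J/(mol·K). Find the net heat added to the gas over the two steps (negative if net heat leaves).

38100 J

n = P₁V₁/(RT₁) = 440×16.3/(8.314×536) = 1.61 mol.
Step 1 — Isobaric: P stays 440 kPa; V/T = const ⇒ T₂ = 775 K, V₂ = 23.6 L.
W = PΔV = 440×(23.6−16.3) kPa·L = 3200 J.
ΔU = nCvΔT = 1.61×20.8×(775−536) = 7990 J.
Q = ΔU + W = nCpΔT = 11200 J.
State after step 1: P = 440 kPa, V = 23.6 L, T = 775 K.
Step 2 — Isochoric: V stays 23.6 L; P/T = const ⇒ T₂ = 1580 K, P₂ = 897 kPa.
W = 0 (no volume change).
ΔU = nCvΔT = 1.61×20.8×(1580−775) = 26900 J.
Q = ΔU = 26900 J.
Net over both steps: W = 3200 J, Q = 38100 J, ΔU = 34900 J.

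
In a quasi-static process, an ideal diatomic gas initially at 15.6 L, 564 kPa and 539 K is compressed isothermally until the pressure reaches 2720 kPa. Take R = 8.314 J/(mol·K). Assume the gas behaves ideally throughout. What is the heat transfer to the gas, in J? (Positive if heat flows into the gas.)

-13800 J

n = P₁V₁/(RT₁) = 564×15.6/(8.314×539) = 1.96 mol.
Isothermal: T stays 539 K; PV = const ⇒ V₂ = 3.23 L, P₂ = 2720 kPa.
ΔU = 0 (ideal gas, T constant).
W = nRT ln(V₂/V₁) = 1.96×8.314×539×ln(0.207) = -13800 J.
Q = ΔU + W = -13800 J.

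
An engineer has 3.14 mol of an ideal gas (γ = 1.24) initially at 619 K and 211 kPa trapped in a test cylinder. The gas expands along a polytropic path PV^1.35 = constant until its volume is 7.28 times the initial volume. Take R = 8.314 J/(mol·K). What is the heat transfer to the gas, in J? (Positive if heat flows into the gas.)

-10600 J

V₁ = nRT₁/P₁ = 3.14×8.314×619/211 = 76.6 L.
Polytropic n=1.35: T₂ = T₁(V₁/V₂)^(n−1) = 619×(0.137)^0.35 = 309 K; P₂ = P₁(V₁/V₂)^n = 14.5 kPa.
W = (P₁V₁−P₂V₂)/(n−1) = (211×76.6−14.5×558)/0.35 = 23100 J.
ΔU = nCvΔT = 3.14×34.6×(309−619) = -33700 J.
Q = ΔU + W = -10600 J.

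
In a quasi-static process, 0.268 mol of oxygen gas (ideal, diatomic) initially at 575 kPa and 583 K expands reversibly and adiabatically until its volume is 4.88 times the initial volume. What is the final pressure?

62.5 kPa

V₁ = nRT₁/P₁ = 0.268×8.314×583/575 = 2.26 L.
Adiabatic: TV^(γ−1) = const ⇒ T₂ = 583×(0.205)^0.400 = 309 K; PV^γ = const ⇒ P₂ = 62.5 kPa.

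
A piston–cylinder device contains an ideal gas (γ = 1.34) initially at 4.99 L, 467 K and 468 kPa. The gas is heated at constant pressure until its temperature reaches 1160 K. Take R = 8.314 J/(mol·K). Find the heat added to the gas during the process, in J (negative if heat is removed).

13700 J

n = P₁V₁/(RT₁) = 468×4.99/(8.314×467) = 0.601 mol.
Isobaric: P stays 468 kPa; V/T = const ⇒ T₂ = 1160 K, V₂ = 12.4 L.
W = PΔV = 468×(12.4−4.99) kPa·L = 3470 J.
ΔU = nCvΔT = 0.601×24.5×(1160−467) = 10200 J.
Q = ΔU + W = nCpΔT = 13700 J.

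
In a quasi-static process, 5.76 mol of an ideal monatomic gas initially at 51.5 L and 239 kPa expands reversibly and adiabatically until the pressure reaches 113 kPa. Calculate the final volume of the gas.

80.7 L

T₁ = P₁V₁/(nR) = 239×51.5/(5.76×8.314) = 257 K.
Adiabatic: T₂/T₁ = (P₂/P₁)^((γ−1)/γ) ⇒ T₂ = 257×(0.473)^0.400 = 190 K; V₂ = 80.7 L.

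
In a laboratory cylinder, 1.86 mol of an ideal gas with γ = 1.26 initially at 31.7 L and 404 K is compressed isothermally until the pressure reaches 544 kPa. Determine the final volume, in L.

P₁ = nRT₁/V₁ = 1.86×8.314×404/31.7 = 197 kPa.
Isothermal: T stays 404 K; PV = const ⇒ V₂ = 11.5 L, P₂ = 544 kPa.

11.5 L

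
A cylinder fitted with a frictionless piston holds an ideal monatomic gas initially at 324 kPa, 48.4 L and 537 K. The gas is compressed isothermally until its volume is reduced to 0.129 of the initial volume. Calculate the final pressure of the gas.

2510 kPa

Isothermal: T stays 537 K; PV = const ⇒ V₂ = 6.24 L, P₂ = 2510 kPa.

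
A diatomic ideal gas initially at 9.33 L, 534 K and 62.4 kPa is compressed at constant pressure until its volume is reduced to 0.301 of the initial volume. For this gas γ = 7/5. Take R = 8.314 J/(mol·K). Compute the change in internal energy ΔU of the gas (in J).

-1020 J

n = P₁V₁/(RT₁) = 62.4×9.33/(8.314×534) = 0.131 mol.
Isobaric: P stays 62.4 kPa; V/T = const ⇒ T₂ = 161 K, V₂ = 2.81 L.
For an ideal gas ΔU = nCvΔT with Cv = (5/2)R = 20.8 J/(mol·K).
ΔU = 0.131×20.8×(161−534) = -1020 J.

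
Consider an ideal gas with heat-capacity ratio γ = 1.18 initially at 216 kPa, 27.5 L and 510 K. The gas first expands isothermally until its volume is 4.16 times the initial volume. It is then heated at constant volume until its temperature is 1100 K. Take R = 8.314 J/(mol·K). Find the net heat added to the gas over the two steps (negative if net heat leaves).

n = P₁V₁/(RT₁) = 216×27.5/(8.314×510) = 1.40 mol.
Step 1 — Isothermal: T stays 510 K; PV = const ⇒ V₂ = 114 L, P₂ = 51.9 kPa.
ΔU = 0 (ideal gas, T constant).
W = nRT ln(V₂/V₁) = 1.40×8.314×510×ln(4.16) = 8470 J.
Q = ΔU + W = 8470 J.
State after step 1: P = 51.9 kPa, V = 114 L, T = 510 K.
Step 2 — Isochoric: V stays 114 L; P/T = const ⇒ T₂ = 1100 K, P₂ = 112 kPa.
W = 0 (no volume change).
ΔU = nCvΔT = 1.40×46.2×(1100−510) = 38200 J.
Q = ΔU = 38200 J.
Net over both steps: W = 8470 J, Q = 46600 J, ΔU = 38200 J.

46600 J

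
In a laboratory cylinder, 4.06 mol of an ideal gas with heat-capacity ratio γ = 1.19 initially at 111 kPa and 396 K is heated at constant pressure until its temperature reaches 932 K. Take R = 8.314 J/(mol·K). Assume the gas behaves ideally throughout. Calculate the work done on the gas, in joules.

V₁ = nRT₁/P₁ = 4.06×8.314×396/111 = 120 L.
Isobaric: P stays 111 kPa; V/T = const ⇒ T₂ = 932 K, V₂ = 283 L.
W = PΔV = 111×(283−120) kPa·L = 18100 J.
Work done on the gas = −W_by = -18100 J.

-18100 J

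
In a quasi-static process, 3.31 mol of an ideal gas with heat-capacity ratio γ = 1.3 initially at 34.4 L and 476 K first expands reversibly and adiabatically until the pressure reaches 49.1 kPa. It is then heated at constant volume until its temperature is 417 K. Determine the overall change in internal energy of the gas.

-5410 J

P₁ = nRT₁/V₁ = 3.31×8.314×476/34.4 = 381 kPa.
Step 1 — Adiabatic: T₂/T₁ = (P₂/P₁)^((γ−1)/γ) ⇒ T₂ = 476×(0.129)^0.231 = 297 K; V₂ = 166 L.
ΔU = nCvΔT = 3.31×27.7×(297−476) = -16400 J.
Q = 0 for an adiabatic process, so W = −ΔU = 16400 J.
State after step 1: P = 49.1 kPa, V = 166 L, T = 297 K.
Step 2 — Isochoric: V stays 166 L; P/T = const ⇒ T₂ = 417 K, P₂ = 69.0 kPa.
W = 0 (no volume change).
ΔU = nCvΔT = 3.31×27.7×(417−297) = 11000 J.
Q = ΔU = 11000 J.
Net over both steps: W = 16400 J, Q = 11000 J, ΔU = -5410 J.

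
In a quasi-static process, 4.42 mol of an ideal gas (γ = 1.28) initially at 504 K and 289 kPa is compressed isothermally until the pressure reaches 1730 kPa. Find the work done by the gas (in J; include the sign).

-33100 J

V₁ = nRT₁/P₁ = 4.42×8.314×504/289 = 64.1 L.
Isothermal: T stays 504 K; PV = const ⇒ V₂ = 10.7 L, P₂ = 1730 kPa.
W = nRT ln(V₂/V₁) = 4.42×8.314×504×ln(0.167) = -33100 J.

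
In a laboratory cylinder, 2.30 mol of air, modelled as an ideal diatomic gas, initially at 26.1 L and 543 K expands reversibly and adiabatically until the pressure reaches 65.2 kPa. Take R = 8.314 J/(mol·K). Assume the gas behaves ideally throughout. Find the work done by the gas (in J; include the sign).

10500 J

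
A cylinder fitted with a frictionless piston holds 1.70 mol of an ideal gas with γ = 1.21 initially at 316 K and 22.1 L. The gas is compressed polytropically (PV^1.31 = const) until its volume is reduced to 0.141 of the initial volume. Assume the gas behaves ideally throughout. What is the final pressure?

P₁ = nRT₁/V₁ = 1.70×8.314×316/22.1 = 202 kPa.
Polytropic n=1.31: T₂ = T₁(V₁/V₂)^(n−1) = 316×(7.09)^0.31 = 580 K; P₂ = P₁(V₁/V₂)^n = 2630 kPa.

2630 kPa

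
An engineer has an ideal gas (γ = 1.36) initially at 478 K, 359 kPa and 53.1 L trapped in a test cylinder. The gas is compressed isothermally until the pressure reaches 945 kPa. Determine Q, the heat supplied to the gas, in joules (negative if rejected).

-18500 J

n = P₁V₁/(RT₁) = 359×53.1/(8.314×478) = 4.80 mol.
Isothermal: T stays 478 K; PV = const ⇒ V₂ = 20.2 L, P₂ = 945 kPa.
ΔU = 0 (ideal gas, T constant).
W = nRT ln(V₂/V₁) = 4.80×8.314×478×ln(0.380) = -18500 J.
Q = ΔU + W = -18500 J.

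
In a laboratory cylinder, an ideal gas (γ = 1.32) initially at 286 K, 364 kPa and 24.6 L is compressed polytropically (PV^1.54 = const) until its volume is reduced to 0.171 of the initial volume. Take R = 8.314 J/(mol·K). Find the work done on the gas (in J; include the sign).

n = P₁V₁/(RT₁) = 364×24.6/(8.314×286) = 3.77 mol.
Polytropic n=1.54: T₂ = T₁(V₁/V₂)^(n−1) = 286×(5.85)^0.54 = 742 K; P₂ = P₁(V₁/V₂)^n = 5520 kPa.
W = (P₁V₁−P₂V₂)/(n−1) = (364×24.6−5520×4.21)/0.54 = -26500 J.
Work done on the gas = −W_by = 26500 J.

26500 J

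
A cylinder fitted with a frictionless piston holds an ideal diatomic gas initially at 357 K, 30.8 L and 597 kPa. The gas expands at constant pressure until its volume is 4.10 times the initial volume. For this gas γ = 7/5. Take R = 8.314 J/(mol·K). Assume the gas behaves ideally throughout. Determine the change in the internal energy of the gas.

n = P₁V₁/(RT₁) = 597×30.8/(8.314×357) = 6.20 mol.
Isobaric: P stays 597 kPa; V/T = const ⇒ T₂ = 1460 K, V₂ = 126 L.
For an ideal gas ΔU = nCvΔT with Cv = (5/2)R = 20.8 J/(mol·K).
ΔU = 6.20×20.8×(1460−357) = 143000 J.

143000 J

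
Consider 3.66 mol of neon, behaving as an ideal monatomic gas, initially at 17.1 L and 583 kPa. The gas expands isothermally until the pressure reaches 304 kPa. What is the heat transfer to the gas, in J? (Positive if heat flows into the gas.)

6490 J

T₁ = P₁V₁/(nR) = 583×17.1/(3.66×8.314) = 328 K.
Isothermal: T stays 328 K; PV = const ⇒ V₂ = 32.8 L, P₂ = 304 kPa.
ΔU = 0 (ideal gas, T constant).
W = nRT ln(V₂/V₁) = 3.66×8.314×328×ln(1.92) = 6490 J.
Q = ΔU + W = 6490 J.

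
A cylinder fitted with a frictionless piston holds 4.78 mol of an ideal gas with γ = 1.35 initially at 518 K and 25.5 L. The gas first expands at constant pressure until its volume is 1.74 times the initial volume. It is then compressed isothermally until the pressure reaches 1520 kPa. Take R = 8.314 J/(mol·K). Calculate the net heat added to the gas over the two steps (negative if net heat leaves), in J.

P₁ = nRT₁/V₁ = 4.78×8.314×518/25.5 = 807 kPa.
Step 1 — Isobaric: P stays 807 kPa; V/T = const ⇒ T₂ = 901 K, V₂ = 44.4 L.
W = PΔV = 807×(44.4−25.5) kPa·L = 15200 J.
ΔU = nCvΔT = 4.78×23.8×(901−518) = 43500 J.
Q = ΔU + W = nCpΔT = 58800 J.
State after step 1: P = 807 kPa, V = 44.4 L, T = 901 K.
Step 2 — Isothermal: T stays 901 K; PV = const ⇒ V₂ = 23.6 L, P₂ = 1520 kPa.
ΔU = 0 (ideal gas, T constant).
W = nRT ln(V₂/V₁) = 4.78×8.314×901×ln(0.531) = -22700 J.
Q = ΔU + W = -22700 J.
Net over both steps: W = -7430 J, Q = 36100 J, ΔU = 43500 J.

36100 J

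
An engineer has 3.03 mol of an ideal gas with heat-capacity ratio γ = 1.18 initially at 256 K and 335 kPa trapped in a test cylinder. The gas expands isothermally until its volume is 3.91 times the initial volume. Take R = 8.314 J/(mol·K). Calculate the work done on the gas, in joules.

-8790 J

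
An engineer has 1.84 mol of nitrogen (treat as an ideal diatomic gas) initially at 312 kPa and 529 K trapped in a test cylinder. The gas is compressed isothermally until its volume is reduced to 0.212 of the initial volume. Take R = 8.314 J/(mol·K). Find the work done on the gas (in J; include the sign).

12600 J

V₁ = nRT₁/P₁ = 1.84×8.314×529/312 = 25.9 L.
Isothermal: T stays 529 K; PV = const ⇒ V₂ = 5.50 L, P₂ = 1470 kPa.
W = nRT ln(V₂/V₁) = 1.84×8.314×529×ln(0.212) = -12600 J.
Work done on the gas = −W_by = 12600 J.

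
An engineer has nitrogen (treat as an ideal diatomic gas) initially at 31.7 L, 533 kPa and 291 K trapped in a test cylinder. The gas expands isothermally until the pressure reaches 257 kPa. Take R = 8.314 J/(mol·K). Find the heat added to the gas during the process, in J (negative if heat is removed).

12300 J

n = P₁V₁/(RT₁) = 533×31.7/(8.314×291) = 6.98 mol.
Isothermal: T stays 291 K; PV = const ⇒ V₂ = 65.7 L, P₂ = 257 kPa.
ΔU = 0 (ideal gas, T constant).
W = nRT ln(V₂/V₁) = 6.98×8.314×291×ln(2.07) = 12300 J.
Q = ΔU + W = 12300 J.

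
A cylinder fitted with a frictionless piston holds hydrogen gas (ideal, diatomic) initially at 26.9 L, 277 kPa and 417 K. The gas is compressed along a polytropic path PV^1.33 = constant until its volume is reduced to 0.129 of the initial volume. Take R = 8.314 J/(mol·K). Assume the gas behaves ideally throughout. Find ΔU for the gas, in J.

n = P₁V₁/(RT₁) = 277×26.9/(8.314×417) = 2.15 mol.
Polytropic n=1.33: T₂ = T₁(V₁/V₂)^(n−1) = 417×(7.75)^0.33 = 820 K; P₂ = P₁(V₁/V₂)^n = 4220 kPa.
For an ideal gas ΔU = nCvΔT with Cv = (5/2)R = 20.8 J/(mol·K).
ΔU = 2.15×20.8×(820−417) = 18000 J.

18000 J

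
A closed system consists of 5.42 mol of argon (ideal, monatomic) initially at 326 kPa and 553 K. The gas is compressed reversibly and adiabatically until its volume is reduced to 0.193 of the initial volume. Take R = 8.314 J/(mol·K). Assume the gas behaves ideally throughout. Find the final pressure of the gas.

5060 kPa

V₁ = nRT₁/P₁ = 5.42×8.314×553/326 = 76.4 L.
Adiabatic: TV^(γ−1) = const ⇒ T₂ = 553×(5.18)^0.667 = 1660 K; PV^γ = const ⇒ P₂ = 5060 kPa.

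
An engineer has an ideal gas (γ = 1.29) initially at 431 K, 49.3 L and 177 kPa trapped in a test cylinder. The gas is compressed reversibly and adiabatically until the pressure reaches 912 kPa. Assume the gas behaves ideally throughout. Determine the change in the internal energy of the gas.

13400 J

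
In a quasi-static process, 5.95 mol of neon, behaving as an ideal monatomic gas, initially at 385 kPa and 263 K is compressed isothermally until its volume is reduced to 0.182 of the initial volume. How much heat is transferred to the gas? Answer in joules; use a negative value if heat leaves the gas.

V₁ = nRT₁/P₁ = 5.95×8.314×263/385 = 33.8 L.
Isothermal: T stays 263 K; PV = const ⇒ V₂ = 6.15 L, P₂ = 2120 kPa.
ΔU = 0 (ideal gas, T constant).
W = nRT ln(V₂/V₁) = 5.95×8.314×263×ln(0.182) = -22200 J.
Q = ΔU + W = -22200 J.

-22200 J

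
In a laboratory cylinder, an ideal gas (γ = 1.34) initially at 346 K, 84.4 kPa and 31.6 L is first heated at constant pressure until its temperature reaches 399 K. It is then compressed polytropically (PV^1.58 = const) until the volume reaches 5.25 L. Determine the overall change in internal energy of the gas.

20000 J

n = P₁V₁/(RT₁) = 84.4×31.6/(8.314×346) = 0.927 mol.
Step 1 — Isobaric: P stays 84.4 kPa; V/T = const ⇒ T₂ = 399 K, V₂ = 36.4 L.
W = PΔV = 84.4×(36.4−31.6) kPa·L = 409 J.
ΔU = nCvΔT = 0.927×24.5×(399−346) = 1200 J.
Q = ΔU + W = nCpΔT = 1610 J.
State after step 1: P = 84.4 kPa, V = 36.4 L, T = 399 K.
Step 2 — Polytropic n=1.58: T₂ = T₁(V₁/V₂)^(n−1) = 399×(6.94)^0.58 = 1230 K; P₂ = P₁(V₁/V₂)^n = 1800 kPa.
W = (P₁V₁−P₂V₂)/(n−1) = (84.4×36.4−1800×5.25)/0.58 = -11000 J.
ΔU = nCvΔT = 0.927×24.5×(1230−399) = 18800 J.
Q = ΔU + W = 7770 J.
Net over both steps: W = -10600 J, Q = 9380 J, ΔU = 20000 J.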